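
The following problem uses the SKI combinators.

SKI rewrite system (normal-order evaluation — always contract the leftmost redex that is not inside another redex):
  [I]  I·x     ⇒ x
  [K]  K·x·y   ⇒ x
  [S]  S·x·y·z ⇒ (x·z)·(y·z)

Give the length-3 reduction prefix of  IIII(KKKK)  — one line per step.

  start: IIII(KKKK)
  step 1: III(KKKK)
  step 2: II(KKKK)
  step 3: I(KKKK)

Answer: after 3 steps: I(KKKK)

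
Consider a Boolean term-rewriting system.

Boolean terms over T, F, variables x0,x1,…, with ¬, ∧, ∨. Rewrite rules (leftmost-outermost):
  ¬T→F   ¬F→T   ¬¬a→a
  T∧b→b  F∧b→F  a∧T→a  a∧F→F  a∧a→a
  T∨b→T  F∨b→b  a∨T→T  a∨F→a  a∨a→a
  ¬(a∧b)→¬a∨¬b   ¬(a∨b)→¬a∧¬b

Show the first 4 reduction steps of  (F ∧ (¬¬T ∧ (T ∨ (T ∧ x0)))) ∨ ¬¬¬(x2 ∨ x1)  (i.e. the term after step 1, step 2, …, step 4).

Answer: after 4 steps: ¬x2 ∧ ¬x1

Derivation:
  start: (F ∧ (¬¬T ∧ (T ∨ (T ∧ x0)))) ∨ ¬¬¬(x2 ∨ x1)
  →1  F ∨ ¬¬¬(x2 ∨ x1)
  →2  ¬¬¬(x2 ∨ x1)
  →3  ¬(x2 ∨ x1)
  →4  ¬x2 ∧ ¬x1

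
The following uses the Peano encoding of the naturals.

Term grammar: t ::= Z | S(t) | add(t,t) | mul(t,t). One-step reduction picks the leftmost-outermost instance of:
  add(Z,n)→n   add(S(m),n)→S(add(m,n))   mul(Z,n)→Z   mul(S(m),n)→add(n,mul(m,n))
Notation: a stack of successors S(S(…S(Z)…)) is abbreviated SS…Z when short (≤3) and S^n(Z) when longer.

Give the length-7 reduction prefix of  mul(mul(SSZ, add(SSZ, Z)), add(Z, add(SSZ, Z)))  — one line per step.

Answer: after 7 steps: S(add(add(SZ, Z), mul(add(add(SZ, Z), mul(SZ, add(SSZ, Z))), add(Z, add(SSZ, Z)))))

Derivation:
  start: mul(mul(SSZ, add(SSZ, Z)), add(Z, add(SSZ, Z)))
  step 1: mul(add(add(SSZ, Z), mul(SZ, add(SSZ, Z))), add(Z, add(SSZ, Z)))
  step 2: mul(add(S(add(SZ, Z)), mul(SZ, add(SSZ, Z))), add(Z, add(SSZ, Z)))
  step 3: mul(S(add(add(SZ, Z), mul(SZ, add(SSZ, Z)))), add(Z, add(SSZ, Z)))
  step 4: add(add(Z, add(SSZ, Z)), mul(add(add(SZ, Z), mul(SZ, add(SSZ, Z))), add(Z, add(SSZ, Z))))
  step 5: add(add(SSZ, Z), mul(add(add(SZ, Z), mul(SZ, add(SSZ, Z))), add(Z, add(SSZ, Z))))
  step 6: add(S(add(SZ, Z)), mul(add(add(SZ, Z), mul(SZ, add(SSZ, Z))), add(Z, add(SSZ, Z))))
  step 7: S(add(add(SZ, Z), mul(add(add(SZ, Z), mul(SZ, add(SSZ, Z))), add(Z, add(SSZ, Z)))))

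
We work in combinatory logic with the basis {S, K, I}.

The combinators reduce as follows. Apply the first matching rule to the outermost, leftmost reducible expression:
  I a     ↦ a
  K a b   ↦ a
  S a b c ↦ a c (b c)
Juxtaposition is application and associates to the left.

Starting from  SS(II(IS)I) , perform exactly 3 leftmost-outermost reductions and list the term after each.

  start: SS(II(IS)I)
  step 1: SS(I(IS)I)
  step 2: SS(ISI)
  step 3: SS(SI)

Answer: after 3 steps: SS(SI)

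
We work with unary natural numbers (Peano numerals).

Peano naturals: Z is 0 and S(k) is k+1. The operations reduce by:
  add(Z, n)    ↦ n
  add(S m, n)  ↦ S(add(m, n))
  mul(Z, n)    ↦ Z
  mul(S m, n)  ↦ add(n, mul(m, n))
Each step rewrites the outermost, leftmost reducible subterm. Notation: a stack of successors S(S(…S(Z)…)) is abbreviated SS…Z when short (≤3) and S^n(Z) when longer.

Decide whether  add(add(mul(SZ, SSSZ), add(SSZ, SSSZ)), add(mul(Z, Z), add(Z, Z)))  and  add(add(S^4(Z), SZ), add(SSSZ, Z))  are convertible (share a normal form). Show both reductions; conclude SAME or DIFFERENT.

Term A:
  start: add(add(mul(SZ, SSSZ), add(SSZ, SSSZ)), add(mul(Z, Z), add(Z, Z)))
  [1] add(add(add(SSSZ, mul(Z, SSSZ)), add(SSZ, SSSZ)), add(mul(Z, Z), add(Z, Z)))
  [2] add(add(S(add(SSZ, mul(Z, SSSZ))), add(SSZ, SSSZ)), add(mul(Z, Z), add(Z, Z)))
  [3] add(S(add(add(SSZ, mul(Z, SSSZ)), add(SSZ, SSSZ))), add(mul(Z, Z), add(Z, Z)))
  [4] S(add(add(add(SSZ, mul(Z, SSSZ)), add(SSZ, SSSZ)), add(mul(Z, Z), add(Z, Z))))
  [5] S(add(add(S(add(SZ, mul(Z, SSSZ))), add(SSZ, SSSZ)), add(mul(Z, Z), add(Z, Z))))
  [6] S(add(S(add(add(SZ, mul(Z, SSSZ)), add(SSZ, SSSZ))), add(mul(Z, Z), add(Z, Z))))
  [7] S(S(add(add(add(SZ, mul(Z, SSSZ)), add(SSZ, SSSZ)), add(mul(Z, Z), add(Z, Z)))))
  [8] S(S(add(add(S(add(Z, mul(Z, SSSZ))), add(SSZ, SSSZ)), add(mul(Z, Z), add(Z, Z)))))
  [9] S(S(add(S(add(add(Z, mul(Z, SSSZ)), add(SSZ, SSSZ))), add(mul(Z, Z), add(Z, Z)))))
  [10] S(S(S(add(add(add(Z, mul(Z, SSSZ)), add(SSZ, SSSZ)), add(mul(Z, Z), add(Z, Z))))))
  [11] S(S(S(add(add(mul(Z, SSSZ), add(SSZ, SSSZ)), add(mul(Z, Z), add(Z, Z))))))
  [12] S(S(S(add(add(Z, add(SSZ, SSSZ)), add(mul(Z, Z), add(Z, Z))))))
  [13] S(S(S(add(add(SSZ, SSSZ), add(mul(Z, Z), add(Z, Z))))))
  [14] S(S(S(add(S(add(SZ, SSSZ)), add(mul(Z, Z), add(Z, Z))))))
  [15] S(S(S(S(add(add(SZ, SSSZ), add(mul(Z, Z), add(Z, Z)))))))
  [16] S(S(S(S(add(S(add(Z, SSSZ)), add(mul(Z, Z), add(Z, Z)))))))
  [17] S(S(S(S(S(add(add(Z, SSSZ), add(mul(Z, Z), add(Z, Z))))))))
  [18] S(S(S(S(S(add(SSSZ, add(mul(Z, Z), add(Z, Z))))))))
  [19] S(S(S(S(S(S(add(SSZ, add(mul(Z, Z), add(Z, Z)))))))))
  [20] S(S(S(S(S(S(S(add(SZ, add(mul(Z, Z), add(Z, Z))))))))))
  [21] S(S(S(S(S(S(S(S(add(Z, add(mul(Z, Z), add(Z, Z)))))))))))
  [22] S(S(S(S(S(S(S(S(add(mul(Z, Z), add(Z, Z))))))))))
  [23] S(S(S(S(S(S(S(S(add(Z, add(Z, Z))))))))))
  [24] S(S(S(S(S(S(S(S(add(Z, Z)))))))))
  [25] S^8(Z)

Term B:
  start: add(add(S^4(Z), SZ), add(SSSZ, Z))
  [1] add(S(add(SSSZ, SZ)), add(SSSZ, Z))
  [2] S(add(add(SSSZ, SZ), add(SSSZ, Z)))
  [3] S(add(S(add(SSZ, SZ)), add(SSSZ, Z)))
  [4] S(S(add(add(SSZ, SZ), add(SSSZ, Z))))
  [5] S(S(add(S(add(SZ, SZ)), add(SSSZ, Z))))
  [6] S(S(S(add(add(SZ, SZ), add(SSSZ, Z)))))
  [7] S(S(S(add(S(add(Z, SZ)), add(SSSZ, Z)))))
  [8] S(S(S(S(add(add(Z, SZ), add(SSSZ, Z))))))
  [9] S(S(S(S(add(SZ, add(SSSZ, Z))))))
  [10] S(S(S(S(S(add(Z, add(SSSZ, Z)))))))
  [11] S(S(S(S(S(add(SSSZ, Z))))))
  [12] S(S(S(S(S(S(add(SSZ, Z)))))))
  [13] S(S(S(S(S(S(S(add(SZ, Z))))))))
  [14] S(S(S(S(S(S(S(S(add(Z, Z)))))))))
  [15] S^8(Z)

Answer: SAME — A ⇓ S^8(Z), B ⇓ S^8(Z)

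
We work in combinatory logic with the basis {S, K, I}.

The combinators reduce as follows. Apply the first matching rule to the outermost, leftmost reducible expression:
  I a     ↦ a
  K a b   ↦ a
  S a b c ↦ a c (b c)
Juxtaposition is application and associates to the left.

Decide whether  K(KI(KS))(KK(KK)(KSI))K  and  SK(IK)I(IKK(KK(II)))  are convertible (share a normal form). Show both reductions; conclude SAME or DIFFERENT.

Term A:
  start: K(KI(KS))(KK(KK)(KSI))K
  →1  KI(KS)K
  →2  IK
  →3  K

Term B:
  start: SK(IK)I(IKK(KK(II)))
  →1  KI(IKI)(IKK(KK(II)))
  →2  I(IKK(KK(II)))
  →3  IKK(KK(II))
  →4  KK(KK(II))
  →5  K

Answer: SAME — A ⇓ K, B ⇓ K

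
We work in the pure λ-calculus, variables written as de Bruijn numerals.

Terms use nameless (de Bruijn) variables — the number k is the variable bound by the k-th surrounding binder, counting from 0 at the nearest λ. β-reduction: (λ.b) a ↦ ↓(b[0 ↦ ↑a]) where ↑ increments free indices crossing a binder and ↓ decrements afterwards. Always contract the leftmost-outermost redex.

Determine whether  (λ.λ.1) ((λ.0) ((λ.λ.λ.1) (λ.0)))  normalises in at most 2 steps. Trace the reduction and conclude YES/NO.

Answer: NO — after 2 steps the term is λ.(λ.λ.λ.1) (λ.0), not yet normal

Derivation:
  start: (λ.λ.1) ((λ.0) ((λ.λ.λ.1) (λ.0)))
  [1] λ.(λ.0) ((λ.λ.λ.1) (λ.0))
  [2] λ.(λ.λ.λ.1) (λ.0)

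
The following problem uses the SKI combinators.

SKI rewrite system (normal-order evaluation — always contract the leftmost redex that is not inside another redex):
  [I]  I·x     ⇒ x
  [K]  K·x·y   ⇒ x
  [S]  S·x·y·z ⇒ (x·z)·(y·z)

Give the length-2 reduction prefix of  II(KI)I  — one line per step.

  start: II(KI)I
  [1] I(KI)I
  [2] KII

Answer: after 2 steps: KII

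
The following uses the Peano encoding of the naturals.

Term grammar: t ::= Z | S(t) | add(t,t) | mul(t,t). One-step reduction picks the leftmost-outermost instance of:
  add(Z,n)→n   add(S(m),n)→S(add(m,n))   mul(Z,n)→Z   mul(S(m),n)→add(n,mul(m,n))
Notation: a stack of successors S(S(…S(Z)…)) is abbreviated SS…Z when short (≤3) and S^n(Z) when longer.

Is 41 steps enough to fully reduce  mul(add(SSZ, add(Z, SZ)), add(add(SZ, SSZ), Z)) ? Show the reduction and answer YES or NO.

Answer: YES — reaches normal form S^9(Z) in 38 ≤ 41 steps

Working:
  start: mul(add(SSZ, add(Z, SZ)), add(add(SZ, SSZ), Z))
  [1] mul(S(add(SZ, add(Z, SZ))), add(add(SZ, SSZ), Z))
  [2] add(add(add(SZ, SSZ), Z), mul(add(SZ, add(Z, SZ)), add(add(SZ, SSZ), Z)))
  [3] add(add(S(add(Z, SSZ)), Z), mul(add(SZ, add(Z, SZ)), add(add(SZ, SSZ), Z)))
  [4] add(S(add(add(Z, SSZ), Z)), mul(add(SZ, add(Z, SZ)), add(add(SZ, SSZ), Z)))
  [5] S(add(add(add(Z, SSZ), Z), mul(add(SZ, add(Z, SZ)), add(add(SZ, SSZ), Z))))
  [6] S(add(add(SSZ, Z), mul(add(SZ, add(Z, SZ)), add(add(SZ, SSZ), Z))))
  [7] S(add(S(add(SZ, Z)), mul(add(SZ, add(Z, SZ)), add(add(SZ, SSZ), Z))))
  [8] S(S(add(add(SZ, Z), mul(add(SZ, add(Z, SZ)), add(add(SZ, SSZ), Z)))))
  [9] S(S(add(S(add(Z, Z)), mul(add(SZ, add(Z, SZ)), add(add(SZ, SSZ), Z)))))
  [10] S(S(S(add(add(Z, Z), mul(add(SZ, add(Z, SZ)), add(add(SZ, SSZ), Z))))))
  [11] S(S(S(add(Z, mul(add(SZ, add(Z, SZ)), add(add(SZ, SSZ), Z))))))
  [12] S(S(S(mul(add(SZ, add(Z, SZ)), add(add(SZ, SSZ), Z)))))
  [13] S(S(S(mul(S(add(Z, add(Z, SZ))), add(add(SZ, SSZ), Z)))))
  [14] S(S(S(add(add(add(SZ, SSZ), Z), mul(add(Z, add(Z, SZ)), add(add(SZ, SSZ), Z))))))
  [15] S(S(S(add(add(S(add(Z, SSZ)), Z), mul(add(Z, add(Z, SZ)), add(add(SZ, SSZ), Z))))))
  [16] S(S(S(add(S(add(add(Z, SSZ), Z)), mul(add(Z, add(Z, SZ)), add(add(SZ, SSZ), Z))))))
  [17] S(S(S(S(add(add(add(Z, SSZ), Z), mul(add(Z, add(Z, SZ)), add(add(SZ, SSZ), Z)))))))
  [18] S(S(S(S(add(add(SSZ, Z), mul(add(Z, add(Z, SZ)), add(add(SZ, SSZ), Z)))))))
  [19] S(S(S(S(add(S(add(SZ, Z)), mul(add(Z, add(Z, SZ)), add(add(SZ, SSZ), Z)))))))
  [20] S(S(S(S(S(add(add(SZ, Z), mul(add(Z, add(Z, SZ)), add(add(SZ, SSZ), Z))))))))
  [21] S(S(S(S(S(add(S(add(Z, Z)), mul(add(Z, add(Z, SZ)), add(add(SZ, SSZ), Z))))))))
  [22] S(S(S(S(S(S(add(add(Z, Z), mul(add(Z, add(Z, SZ)), add(add(SZ, SSZ), Z)))))))))
  [23] S(S(S(S(S(S(add(Z, mul(add(Z, add(Z, SZ)), add(add(SZ, SSZ), Z)))))))))
  [24] S(S(S(S(S(S(mul(add(Z, add(Z, SZ)), add(add(SZ, SSZ), Z))))))))
  [25] S(S(S(S(S(S(mul(add(Z, SZ), add(add(SZ, SSZ), Z))))))))
  [26] S(S(S(S(S(S(mul(SZ, add(add(SZ, SSZ), Z))))))))
  [27] S(S(S(S(S(S(add(add(add(SZ, SSZ), Z), mul(Z, add(add(SZ, SSZ), Z)))))))))
  [28] S(S(S(S(S(S(add(add(S(add(Z, SSZ)), Z), mul(Z, add(add(SZ, SSZ), Z)))))))))
  [29] S(S(S(S(S(S(add(S(add(add(Z, SSZ), Z)), mul(Z, add(add(SZ, SSZ), Z)))))))))
  [30] S(S(S(S(S(S(S(add(add(add(Z, SSZ), Z), mul(Z, add(add(SZ, SSZ), Z))))))))))
  [31] S(S(S(S(S(S(S(add(add(SSZ, Z), mul(Z, add(add(SZ, SSZ), Z))))))))))
  [32] S(S(S(S(S(S(S(add(S(add(SZ, Z)), mul(Z, add(add(SZ, SSZ), Z))))))))))
  [33] S(S(S(S(S(S(S(S(add(add(SZ, Z), mul(Z, add(add(SZ, SSZ), Z)))))))))))
  [34] S(S(S(S(S(S(S(S(add(S(add(Z, Z)), mul(Z, add(add(SZ, SSZ), Z)))))))))))
  [35] S(S(S(S(S(S(S(S(S(add(add(Z, Z), mul(Z, add(add(SZ, SSZ), Z))))))))))))
  [36] S(S(S(S(S(S(S(S(S(add(Z, mul(Z, add(add(SZ, SSZ), Z))))))))))))
  [37] S(S(S(S(S(S(S(S(S(mul(Z, add(add(SZ, SSZ), Z)))))))))))
  [38] S^9(Z)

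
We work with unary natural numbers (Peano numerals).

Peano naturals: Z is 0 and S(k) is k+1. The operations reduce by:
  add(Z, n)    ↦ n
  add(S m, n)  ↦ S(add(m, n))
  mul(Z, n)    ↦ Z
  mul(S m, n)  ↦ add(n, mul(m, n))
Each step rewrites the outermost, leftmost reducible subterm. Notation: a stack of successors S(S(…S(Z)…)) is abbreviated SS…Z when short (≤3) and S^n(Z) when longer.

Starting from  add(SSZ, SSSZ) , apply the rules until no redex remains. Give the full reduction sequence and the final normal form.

  start: add(SSZ, SSSZ)
  step 1: S(add(SZ, SSSZ))
  step 2: S(S(add(Z, SSSZ)))
  step 3: S^5(Z)

Answer: normal form = S^5(Z)  (in 3 steps)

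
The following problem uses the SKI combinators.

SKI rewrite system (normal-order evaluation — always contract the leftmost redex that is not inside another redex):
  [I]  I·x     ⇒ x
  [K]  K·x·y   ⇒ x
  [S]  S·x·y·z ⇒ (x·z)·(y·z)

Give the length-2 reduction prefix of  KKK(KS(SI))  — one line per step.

Answer: after 2 steps: KS

Reduction:
  start: KKK(KS(SI))
  step 1: K(KS(SI))
  step 2: KS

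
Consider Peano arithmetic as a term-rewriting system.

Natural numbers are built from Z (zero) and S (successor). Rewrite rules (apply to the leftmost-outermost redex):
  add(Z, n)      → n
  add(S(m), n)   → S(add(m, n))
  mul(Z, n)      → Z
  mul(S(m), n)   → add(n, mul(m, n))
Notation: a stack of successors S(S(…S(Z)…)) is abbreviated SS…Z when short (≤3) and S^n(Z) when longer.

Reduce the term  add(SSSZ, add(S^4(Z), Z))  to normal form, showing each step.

Answer: normal form = S^7(Z)  (in 9 steps)

Derivation:
  start: add(SSSZ, add(S^4(Z), Z))
  [1] S(add(SSZ, add(S^4(Z), Z)))
  [2] S(S(add(SZ, add(S^4(Z), Z))))
  [3] S(S(S(add(Z, add(S^4(Z), Z)))))
  [4] S(S(S(add(S^4(Z), Z))))
  [5] S(S(S(S(add(SSSZ, Z)))))
  [6] S(S(S(S(S(add(SSZ, Z))))))
  [7] S(S(S(S(S(S(add(SZ, Z)))))))
  [8] S(S(S(S(S(S(S(add(Z, Z))))))))
  [9] S^7(Z)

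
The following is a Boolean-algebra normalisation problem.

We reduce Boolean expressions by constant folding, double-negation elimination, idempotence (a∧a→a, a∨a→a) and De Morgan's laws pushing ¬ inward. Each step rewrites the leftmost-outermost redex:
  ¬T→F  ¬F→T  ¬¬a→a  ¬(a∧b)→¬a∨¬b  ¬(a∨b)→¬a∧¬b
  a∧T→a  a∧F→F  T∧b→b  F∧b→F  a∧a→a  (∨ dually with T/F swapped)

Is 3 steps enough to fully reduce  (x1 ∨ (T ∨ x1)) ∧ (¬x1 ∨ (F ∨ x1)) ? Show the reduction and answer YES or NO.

Answer: NO — after 3 steps the term is ¬x1 ∨ (F ∨ x1), not yet normal

Reduction:
  start: (x1 ∨ (T ∨ x1)) ∧ (¬x1 ∨ (F ∨ x1))
  [1] (x1 ∨ T) ∧ (¬x1 ∨ (F ∨ x1))
  [2] T ∧ (¬x1 ∨ (F ∨ x1))
  [3] ¬x1 ∨ (F ∨ x1)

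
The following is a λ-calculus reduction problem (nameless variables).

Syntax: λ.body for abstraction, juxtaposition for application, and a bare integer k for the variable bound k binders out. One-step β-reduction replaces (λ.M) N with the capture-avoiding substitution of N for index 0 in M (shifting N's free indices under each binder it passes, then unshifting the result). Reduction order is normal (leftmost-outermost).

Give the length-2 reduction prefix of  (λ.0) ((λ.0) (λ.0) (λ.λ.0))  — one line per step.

  start: (λ.0) ((λ.0) (λ.0) (λ.λ.0))
  step 1: (λ.0) (λ.0) (λ.λ.0)
  step 2: (λ.0) (λ.λ.0)

Answer: after 2 steps: (λ.0) (λ.λ.0)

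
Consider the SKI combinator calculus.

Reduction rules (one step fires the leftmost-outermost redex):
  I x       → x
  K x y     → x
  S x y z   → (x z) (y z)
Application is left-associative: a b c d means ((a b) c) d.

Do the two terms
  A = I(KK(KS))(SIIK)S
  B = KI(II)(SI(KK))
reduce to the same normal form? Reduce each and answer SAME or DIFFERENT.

Answer: DIFFERENT — A ⇓ KK, B ⇓ SI(KK)

Derivation:
Term A:
  start: I(KK(KS))(SIIK)S
  [1] KK(KS)(SIIK)S
  [2] K(SIIK)S
  [3] SIIK
  [4] IK(IK)
  [5] K(IK)
  [6] KK

Term B:
  start: KI(II)(SI(KK))
  [1] I(SI(KK))
  [2] SI(KK)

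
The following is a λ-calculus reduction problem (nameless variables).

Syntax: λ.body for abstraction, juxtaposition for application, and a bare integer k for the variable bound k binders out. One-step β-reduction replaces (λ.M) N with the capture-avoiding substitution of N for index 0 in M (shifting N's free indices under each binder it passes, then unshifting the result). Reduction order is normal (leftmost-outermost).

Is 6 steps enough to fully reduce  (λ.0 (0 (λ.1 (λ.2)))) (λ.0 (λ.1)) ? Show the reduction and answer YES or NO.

Answer: NO — after 6 steps the term is (λ.0 (λ.1)) (λ.(λ.0 (λ.1)) (λ.(λ.0 (λ.1)) (λ.λ.0 (λ.1)))), not yet normal

Derivation:
  start: (λ.0 (0 (λ.1 (λ.2)))) (λ.0 (λ.1))
  step 1: (λ.0 (λ.1)) ((λ.0 (λ.1)) (λ.(λ.0 (λ.1)) (λ.λ.0 (λ.1))))
  step 2: (λ.0 (λ.1)) (λ.(λ.0 (λ.1)) (λ.λ.0 (λ.1))) (λ.(λ.0 (λ.1)) (λ.(λ.0 (λ.1)) (λ.λ.0 (λ.1))))
  step 3: (λ.(λ.0 (λ.1)) (λ.λ.0 (λ.1))) (λ.λ.(λ.0 (λ.1)) (λ.λ.0 (λ.1))) (λ.(λ.0 (λ.1)) (λ.(λ.0 (λ.1)) (λ.λ.0 (λ.1))))
  step 4: (λ.0 (λ.1)) (λ.λ.0 (λ.1)) (λ.(λ.0 (λ.1)) (λ.(λ.0 (λ.1)) (λ.λ.0 (λ.1))))
  step 5: (λ.λ.0 (λ.1)) (λ.λ.λ.0 (λ.1)) (λ.(λ.0 (λ.1)) (λ.(λ.0 (λ.1)) (λ.λ.0 (λ.1))))
  step 6: (λ.0 (λ.1)) (λ.(λ.0 (λ.1)) (λ.(λ.0 (λ.1)) (λ.λ.0 (λ.1))))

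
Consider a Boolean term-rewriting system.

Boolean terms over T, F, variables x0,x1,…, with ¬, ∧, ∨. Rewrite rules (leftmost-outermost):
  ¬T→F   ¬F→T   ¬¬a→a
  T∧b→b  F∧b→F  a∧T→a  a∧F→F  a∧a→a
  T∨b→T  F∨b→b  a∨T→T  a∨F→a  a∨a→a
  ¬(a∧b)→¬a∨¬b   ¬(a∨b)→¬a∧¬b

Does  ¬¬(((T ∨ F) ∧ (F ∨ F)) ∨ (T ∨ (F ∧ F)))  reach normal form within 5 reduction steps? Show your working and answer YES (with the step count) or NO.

  start: ¬¬(((T ∨ F) ∧ (F ∨ F)) ∨ (T ∨ (F ∧ F)))
  →1  ((T ∨ F) ∧ (F ∨ F)) ∨ (T ∨ (F ∧ F))
  →2  (T ∧ (F ∨ F)) ∨ (T ∨ (F ∧ F))
  →3  (F ∨ F) ∨ (T ∨ (F ∧ F))
  →4  F ∨ (T ∨ (F ∧ F))
  →5  T ∨ (F ∧ F)

Answer: NO — after 5 steps the term is T ∨ (F ∧ F), not yet normal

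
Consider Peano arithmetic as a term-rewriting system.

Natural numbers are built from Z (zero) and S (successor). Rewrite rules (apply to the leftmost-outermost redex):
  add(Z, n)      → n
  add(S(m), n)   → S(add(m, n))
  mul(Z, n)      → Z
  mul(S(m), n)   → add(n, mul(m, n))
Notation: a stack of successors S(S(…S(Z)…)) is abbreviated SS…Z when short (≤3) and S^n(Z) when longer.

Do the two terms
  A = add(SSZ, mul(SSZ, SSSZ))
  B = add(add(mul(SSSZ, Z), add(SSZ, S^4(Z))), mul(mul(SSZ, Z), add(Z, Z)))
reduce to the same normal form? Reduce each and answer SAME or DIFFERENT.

Answer: DIFFERENT — A ⇓ S^8(Z), B ⇓ S^6(Z)

Reduction:
Term A:
  start: add(SSZ, mul(SSZ, SSSZ))
  step 1: S(add(SZ, mul(SSZ, SSSZ)))
  step 2: S(S(add(Z, mul(SSZ, SSSZ))))
  step 3: S(S(mul(SSZ, SSSZ)))
  step 4: S(S(add(SSSZ, mul(SZ, SSSZ))))
  step 5: S(S(S(add(SSZ, mul(SZ, SSSZ)))))
  step 6: S(S(S(S(add(SZ, mul(SZ, SSSZ))))))
  step 7: S(S(S(S(S(add(Z, mul(SZ, SSSZ)))))))
  step 8: S(S(S(S(S(mul(SZ, SSSZ))))))
  step 9: S(S(S(S(S(add(SSSZ, mul(Z, SSSZ)))))))
  step 10: S(S(S(S(S(S(add(SSZ, mul(Z, SSSZ))))))))
  step 11: S(S(S(S(S(S(S(add(SZ, mul(Z, SSSZ)))))))))
  step 12: S(S(S(S(S(S(S(S(add(Z, mul(Z, SSSZ))))))))))
  step 13: S(S(S(S(S(S(S(S(mul(Z, SSSZ)))))))))
  step 14: S^8(Z)

Term B:
  start: add(add(mul(SSSZ, Z), add(SSZ, S^4(Z))), mul(mul(SSZ, Z), add(Z, Z)))
  step 1: add(add(add(Z, mul(SSZ, Z)), add(SSZ, S^4(Z))), mul(mul(SSZ, Z), add(Z, Z)))
  step 2: add(add(mul(SSZ, Z), add(SSZ, S^4(Z))), mul(mul(SSZ, Z), add(Z, Z)))
  step 3: add(add(add(Z, mul(SZ, Z)), add(SSZ, S^4(Z))), mul(mul(SSZ, Z), add(Z, Z)))
  step 4: add(add(mul(SZ, Z), add(SSZ, S^4(Z))), mul(mul(SSZ, Z), add(Z, Z)))
  step 5: add(add(add(Z, mul(Z, Z)), add(SSZ, S^4(Z))), mul(mul(SSZ, Z), add(Z, Z)))
  step 6: add(add(mul(Z, Z), add(SSZ, S^4(Z))), mul(mul(SSZ, Z), add(Z, Z)))
  step 7: add(add(Z, add(SSZ, S^4(Z))), mul(mul(SSZ, Z), add(Z, Z)))
  step 8: add(add(SSZ, S^4(Z)), mul(mul(SSZ, Z), add(Z, Z)))
  step 9: add(S(add(SZ, S^4(Z))), mul(mul(SSZ, Z), add(Z, Z)))
  step 10: S(add(add(SZ, S^4(Z)), mul(mul(SSZ, Z), add(Z, Z))))
  step 11: S(add(S(add(Z, S^4(Z))), mul(mul(SSZ, Z), add(Z, Z))))
  step 12: S(S(add(add(Z, S^4(Z)), mul(mul(SSZ, Z), add(Z, Z)))))
  step 13: S(S(add(S^4(Z), mul(mul(SSZ, Z), add(Z, Z)))))
  step 14: S(S(S(add(SSSZ, mul(mul(SSZ, Z), add(Z, Z))))))
  step 15: S(S(S(S(add(SSZ, mul(mul(SSZ, Z), add(Z, Z)))))))
  step 16: S(S(S(S(S(add(SZ, mul(mul(SSZ, Z), add(Z, Z))))))))
  step 17: S(S(S(S(S(S(add(Z, mul(mul(SSZ, Z), add(Z, Z)))))))))
  step 18: S(S(S(S(S(S(mul(mul(SSZ, Z), add(Z, Z))))))))
  step 19: S(S(S(S(S(S(mul(add(Z, mul(SZ, Z)), add(Z, Z))))))))
  step 20: S(S(S(S(S(S(mul(mul(SZ, Z), add(Z, Z))))))))
  step 21: S(S(S(S(S(S(mul(add(Z, mul(Z, Z)), add(Z, Z))))))))
  step 22: S(S(S(S(S(S(mul(mul(Z, Z), add(Z, Z))))))))
  step 23: S(S(S(S(S(S(mul(Z, add(Z, Z))))))))
  step 24: S^6(Z)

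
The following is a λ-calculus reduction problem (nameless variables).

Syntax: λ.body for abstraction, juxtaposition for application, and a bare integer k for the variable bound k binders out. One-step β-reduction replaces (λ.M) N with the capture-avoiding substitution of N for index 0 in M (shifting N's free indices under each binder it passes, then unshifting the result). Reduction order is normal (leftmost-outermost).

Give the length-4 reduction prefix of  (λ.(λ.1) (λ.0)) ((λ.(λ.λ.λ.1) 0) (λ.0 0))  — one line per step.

Answer: after 4 steps: λ.λ.1

Working:
  start: (λ.(λ.1) (λ.0)) ((λ.(λ.λ.λ.1) 0) (λ.0 0))
  [1] (λ.(λ.(λ.λ.λ.1) 0) (λ.0 0)) (λ.0)
  [2] (λ.(λ.λ.λ.1) 0) (λ.0 0)
  [3] (λ.λ.λ.1) (λ.0 0)
  [4] λ.λ.1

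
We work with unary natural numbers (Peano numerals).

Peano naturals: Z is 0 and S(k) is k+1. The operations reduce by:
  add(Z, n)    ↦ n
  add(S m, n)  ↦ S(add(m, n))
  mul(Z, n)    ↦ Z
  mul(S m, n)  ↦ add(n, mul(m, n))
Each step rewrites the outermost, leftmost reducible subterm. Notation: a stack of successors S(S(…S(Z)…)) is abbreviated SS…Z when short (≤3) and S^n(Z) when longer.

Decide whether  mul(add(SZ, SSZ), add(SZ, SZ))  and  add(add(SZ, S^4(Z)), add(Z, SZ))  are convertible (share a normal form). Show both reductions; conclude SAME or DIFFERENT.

Answer: SAME — A ⇓ S^6(Z), B ⇓ S^6(Z)

Derivation:
Term A:
  start: mul(add(SZ, SSZ), add(SZ, SZ))
  step 1: mul(S(add(Z, SSZ)), add(SZ, SZ))
  step 2: add(add(SZ, SZ), mul(add(Z, SSZ), add(SZ, SZ)))
  step 3: add(S(add(Z, SZ)), mul(add(Z, SSZ), add(SZ, SZ)))
  step 4: S(add(add(Z, SZ), mul(add(Z, SSZ), add(SZ, SZ))))
  step 5: S(add(SZ, mul(add(Z, SSZ), add(SZ, SZ))))
  step 6: S(S(add(Z, mul(add(Z, SSZ), add(SZ, SZ)))))
  step 7: S(S(mul(add(Z, SSZ), add(SZ, SZ))))
  step 8: S(S(mul(SSZ, add(SZ, SZ))))
  step 9: S(S(add(add(SZ, SZ), mul(SZ, add(SZ, SZ)))))
  step 10: S(S(add(S(add(Z, SZ)), mul(SZ, add(SZ, SZ)))))
  step 11: S(S(S(add(add(Z, SZ), mul(SZ, add(SZ, SZ))))))
  step 12: S(S(S(add(SZ, mul(SZ, add(SZ, SZ))))))
  step 13: S(S(S(S(add(Z, mul(SZ, add(SZ, SZ)))))))
  step 14: S(S(S(S(mul(SZ, add(SZ, SZ))))))
  step 15: S(S(S(S(add(add(SZ, SZ), mul(Z, add(SZ, SZ)))))))
  step 16: S(S(S(S(add(S(add(Z, SZ)), mul(Z, add(SZ, SZ)))))))
  step 17: S(S(S(S(S(add(add(Z, SZ), mul(Z, add(SZ, SZ))))))))
  step 18: S(S(S(S(S(add(SZ, mul(Z, add(SZ, SZ))))))))
  step 19: S(S(S(S(S(S(add(Z, mul(Z, add(SZ, SZ)))))))))
  step 20: S(S(S(S(S(S(mul(Z, add(SZ, SZ))))))))
  step 21: S^6(Z)

Term B:
  start: add(add(SZ, S^4(Z)), add(Z, SZ))
  step 1: add(S(add(Z, S^4(Z))), add(Z, SZ))
  step 2: S(add(add(Z, S^4(Z)), add(Z, SZ)))
  step 3: S(add(S^4(Z), add(Z, SZ)))
  step 4: S(S(add(SSSZ, add(Z, SZ))))
  step 5: S(S(S(add(SSZ, add(Z, SZ)))))
  step 6: S(S(S(S(add(SZ, add(Z, SZ))))))
  step 7: S(S(S(S(S(add(Z, add(Z, SZ)))))))
  step 8: S(S(S(S(S(add(Z, SZ))))))
  step 9: S^6(Z)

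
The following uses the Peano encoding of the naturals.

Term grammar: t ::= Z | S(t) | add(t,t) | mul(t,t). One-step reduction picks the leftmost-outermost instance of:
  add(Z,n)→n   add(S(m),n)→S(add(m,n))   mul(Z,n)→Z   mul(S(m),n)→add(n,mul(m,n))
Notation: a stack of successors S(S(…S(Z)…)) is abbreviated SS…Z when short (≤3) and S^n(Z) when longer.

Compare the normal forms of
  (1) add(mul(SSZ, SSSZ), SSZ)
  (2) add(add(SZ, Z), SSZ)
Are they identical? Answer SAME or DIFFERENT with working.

Answer: DIFFERENT — A ⇓ S^8(Z), B ⇓ SSSZ

Reduction:
Term A:
  start: add(mul(SSZ, SSSZ), SSZ)
  step 1: add(add(SSSZ, mul(SZ, SSSZ)), SSZ)
  step 2: add(S(add(SSZ, mul(SZ, SSSZ))), SSZ)
  step 3: S(add(add(SSZ, mul(SZ, SSSZ)), SSZ))
  step 4: S(add(S(add(SZ, mul(SZ, SSSZ))), SSZ))
  step 5: S(S(add(add(SZ, mul(SZ, SSSZ)), SSZ)))
  step 6: S(S(add(S(add(Z, mul(SZ, SSSZ))), SSZ)))
  step 7: S(S(S(add(add(Z, mul(SZ, SSSZ)), SSZ))))
  step 8: S(S(S(add(mul(SZ, SSSZ), SSZ))))
  step 9: S(S(S(add(add(SSSZ, mul(Z, SSSZ)), SSZ))))
  step 10: S(S(S(add(S(add(SSZ, mul(Z, SSSZ))), SSZ))))
  step 11: S(S(S(S(add(add(SSZ, mul(Z, SSSZ)), SSZ)))))
  step 12: S(S(S(S(add(S(add(SZ, mul(Z, SSSZ))), SSZ)))))
  step 13: S(S(S(S(S(add(add(SZ, mul(Z, SSSZ)), SSZ))))))
  step 14: S(S(S(S(S(add(S(add(Z, mul(Z, SSSZ))), SSZ))))))
  step 15: S(S(S(S(S(S(add(add(Z, mul(Z, SSSZ)), SSZ)))))))
  step 16: S(S(S(S(S(S(add(mul(Z, SSSZ), SSZ)))))))
  step 17: S(S(S(S(S(S(add(Z, SSZ)))))))
  step 18: S^8(Z)

Term B:
  start: add(add(SZ, Z), SSZ)
  step 1: add(S(add(Z, Z)), SSZ)
  step 2: S(add(add(Z, Z), SSZ))
  step 3: S(add(Z, SSZ))
  step 4: SSSZ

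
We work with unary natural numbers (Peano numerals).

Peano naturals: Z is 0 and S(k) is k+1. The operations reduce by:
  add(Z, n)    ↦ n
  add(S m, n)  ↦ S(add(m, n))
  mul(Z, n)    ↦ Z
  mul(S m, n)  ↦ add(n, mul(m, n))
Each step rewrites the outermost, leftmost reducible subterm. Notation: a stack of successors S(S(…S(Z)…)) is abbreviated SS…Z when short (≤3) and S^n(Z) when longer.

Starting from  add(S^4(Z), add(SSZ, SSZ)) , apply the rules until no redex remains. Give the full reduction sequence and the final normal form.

Answer: normal form = S^8(Z)  (in 8 steps)

Working:
  start: add(S^4(Z), add(SSZ, SSZ))
  step 1: S(add(SSSZ, add(SSZ, SSZ)))
  step 2: S(S(add(SSZ, add(SSZ, SSZ))))
  step 3: S(S(S(add(SZ, add(SSZ, SSZ)))))
  step 4: S(S(S(S(add(Z, add(SSZ, SSZ))))))
  step 5: S(S(S(S(add(SSZ, SSZ)))))
  step 6: S(S(S(S(S(add(SZ, SSZ))))))
  step 7: S(S(S(S(S(S(add(Z, SSZ)))))))
  step 8: S^8(Z)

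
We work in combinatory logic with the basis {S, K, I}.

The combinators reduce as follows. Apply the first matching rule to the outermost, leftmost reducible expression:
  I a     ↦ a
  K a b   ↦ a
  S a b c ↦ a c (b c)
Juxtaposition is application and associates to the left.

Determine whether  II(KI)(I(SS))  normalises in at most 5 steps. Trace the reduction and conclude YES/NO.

Answer: YES — reaches normal form I in 3 ≤ 5 steps

Working:
  start: II(KI)(I(SS))
  [1] I(KI)(I(SS))
  [2] KI(I(SS))
  [3] I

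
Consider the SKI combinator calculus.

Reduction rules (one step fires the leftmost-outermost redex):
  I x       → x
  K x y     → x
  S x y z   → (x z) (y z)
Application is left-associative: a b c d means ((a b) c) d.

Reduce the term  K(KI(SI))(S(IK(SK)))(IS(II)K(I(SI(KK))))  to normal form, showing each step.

  start: K(KI(SI))(S(IK(SK)))(IS(II)K(I(SI(KK))))
  →1  KI(SI)(IS(II)K(I(SI(KK))))
  →2  I(IS(II)K(I(SI(KK))))
  →3  IS(II)K(I(SI(KK)))
  →4  S(II)K(I(SI(KK)))
  →5  II(I(SI(KK)))(K(I(SI(KK))))
  →6  I(I(SI(KK)))(K(I(SI(KK))))
  →7  I(SI(KK))(K(I(SI(KK))))
  →8  SI(KK)(K(I(SI(KK))))
  →9  I(K(I(SI(KK))))(KK(K(I(SI(KK)))))
  →10  K(I(SI(KK)))(KK(K(I(SI(KK)))))
  →11  I(SI(KK))
  →12  SI(KK)

Answer: normal form = SI(KK)  (in 12 steps)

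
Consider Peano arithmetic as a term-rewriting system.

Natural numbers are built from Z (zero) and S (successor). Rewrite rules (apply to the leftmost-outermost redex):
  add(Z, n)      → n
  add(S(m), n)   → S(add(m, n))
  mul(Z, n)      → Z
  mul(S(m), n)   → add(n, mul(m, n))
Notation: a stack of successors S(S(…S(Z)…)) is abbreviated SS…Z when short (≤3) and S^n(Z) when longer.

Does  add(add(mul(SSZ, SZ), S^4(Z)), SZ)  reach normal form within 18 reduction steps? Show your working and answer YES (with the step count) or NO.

  start: add(add(mul(SSZ, SZ), S^4(Z)), SZ)
  [1] add(add(add(SZ, mul(SZ, SZ)), S^4(Z)), SZ)
  [2] add(add(S(add(Z, mul(SZ, SZ))), S^4(Z)), SZ)
  [3] add(S(add(add(Z, mul(SZ, SZ)), S^4(Z))), SZ)
  [4] S(add(add(add(Z, mul(SZ, SZ)), S^4(Z)), SZ))
  [5] S(add(add(mul(SZ, SZ), S^4(Z)), SZ))
  [6] S(add(add(add(SZ, mul(Z, SZ)), S^4(Z)), SZ))
  [7] S(add(add(S(add(Z, mul(Z, SZ))), S^4(Z)), SZ))
  [8] S(add(S(add(add(Z, mul(Z, SZ)), S^4(Z))), SZ))
  [9] S(S(add(add(add(Z, mul(Z, SZ)), S^4(Z)), SZ)))
  [10] S(S(add(add(mul(Z, SZ), S^4(Z)), SZ)))
  [11] S(S(add(add(Z, S^4(Z)), SZ)))
  [12] S(S(add(S^4(Z), SZ)))
  [13] S(S(S(add(SSSZ, SZ))))
  [14] S(S(S(S(add(SSZ, SZ)))))
  [15] S(S(S(S(S(add(SZ, SZ))))))
  [16] S(S(S(S(S(S(add(Z, SZ)))))))
  [17] S^7(Z)

Answer: YES — reaches normal form S^7(Z) in 17 ≤ 18 steps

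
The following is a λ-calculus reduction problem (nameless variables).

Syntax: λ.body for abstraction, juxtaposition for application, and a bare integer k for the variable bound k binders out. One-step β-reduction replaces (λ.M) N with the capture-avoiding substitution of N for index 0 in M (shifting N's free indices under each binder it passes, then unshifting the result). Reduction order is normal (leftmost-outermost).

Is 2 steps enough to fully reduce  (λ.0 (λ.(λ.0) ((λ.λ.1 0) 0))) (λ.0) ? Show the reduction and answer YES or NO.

Answer: NO — after 2 steps the term is λ.(λ.0) ((λ.λ.1 0) 0), not yet normal

Working:
  start: (λ.0 (λ.(λ.0) ((λ.λ.1 0) 0))) (λ.0)
  →1  (λ.0) (λ.(λ.0) ((λ.λ.1 0) 0))
  →2  λ.(λ.0) ((λ.λ.1 0) 0)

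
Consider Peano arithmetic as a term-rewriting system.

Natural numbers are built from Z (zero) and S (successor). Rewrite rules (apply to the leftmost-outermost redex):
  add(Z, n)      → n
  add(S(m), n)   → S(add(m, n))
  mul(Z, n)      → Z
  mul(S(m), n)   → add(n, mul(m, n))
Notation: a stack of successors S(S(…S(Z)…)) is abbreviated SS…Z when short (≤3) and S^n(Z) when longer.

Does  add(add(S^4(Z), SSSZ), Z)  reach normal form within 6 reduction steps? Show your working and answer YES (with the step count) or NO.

  start: add(add(S^4(Z), SSSZ), Z)
  →1  add(S(add(SSSZ, SSSZ)), Z)
  →2  S(add(add(SSSZ, SSSZ), Z))
  →3  S(add(S(add(SSZ, SSSZ)), Z))
  →4  S(S(add(add(SSZ, SSSZ), Z)))
  →5  S(S(add(S(add(SZ, SSSZ)), Z)))
  →6  S(S(S(add(add(SZ, SSSZ), Z))))

Answer: NO — after 6 steps the term is S(S(S(add(add(SZ, SSSZ), Z)))), not yet normal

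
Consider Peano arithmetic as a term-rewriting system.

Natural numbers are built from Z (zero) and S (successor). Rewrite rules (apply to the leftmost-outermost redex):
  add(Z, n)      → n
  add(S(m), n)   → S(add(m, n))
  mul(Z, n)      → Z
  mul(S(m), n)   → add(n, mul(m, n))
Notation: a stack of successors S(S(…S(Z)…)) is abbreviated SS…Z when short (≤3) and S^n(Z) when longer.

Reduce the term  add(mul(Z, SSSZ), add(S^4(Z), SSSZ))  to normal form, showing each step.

  start: add(mul(Z, SSSZ), add(S^4(Z), SSSZ))
  [1] add(Z, add(S^4(Z), SSSZ))
  [2] add(S^4(Z), SSSZ)
  [3] S(add(SSSZ, SSSZ))
  [4] S(S(add(SSZ, SSSZ)))
  [5] S(S(S(add(SZ, SSSZ))))
  [6] S(S(S(S(add(Z, SSSZ)))))
  [7] S^7(Z)

Answer: normal form = S^7(Z)  (in 7 steps)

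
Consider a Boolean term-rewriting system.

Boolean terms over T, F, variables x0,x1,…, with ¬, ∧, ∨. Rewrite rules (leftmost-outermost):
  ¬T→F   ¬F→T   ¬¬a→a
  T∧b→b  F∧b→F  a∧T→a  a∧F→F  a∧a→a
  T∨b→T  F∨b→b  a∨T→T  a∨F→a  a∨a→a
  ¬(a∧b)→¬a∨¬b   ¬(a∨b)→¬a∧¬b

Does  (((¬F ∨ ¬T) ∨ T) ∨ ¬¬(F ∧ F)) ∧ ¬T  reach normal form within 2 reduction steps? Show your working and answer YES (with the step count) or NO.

Answer: NO — after 2 steps the term is T ∧ ¬T, not yet normal

Derivation:
  start: (((¬F ∨ ¬T) ∨ T) ∨ ¬¬(F ∧ F)) ∧ ¬T
  →1  (T ∨ ¬¬(F ∧ F)) ∧ ¬T
  →2  T ∧ ¬T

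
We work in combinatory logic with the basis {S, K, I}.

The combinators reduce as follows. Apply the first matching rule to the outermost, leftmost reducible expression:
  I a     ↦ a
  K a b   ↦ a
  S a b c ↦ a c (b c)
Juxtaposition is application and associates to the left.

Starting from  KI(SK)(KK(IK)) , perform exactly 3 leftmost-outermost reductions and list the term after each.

  start: KI(SK)(KK(IK))
  →1  I(KK(IK))
  →2  KK(IK)
  →3  K

Answer: after 3 steps: K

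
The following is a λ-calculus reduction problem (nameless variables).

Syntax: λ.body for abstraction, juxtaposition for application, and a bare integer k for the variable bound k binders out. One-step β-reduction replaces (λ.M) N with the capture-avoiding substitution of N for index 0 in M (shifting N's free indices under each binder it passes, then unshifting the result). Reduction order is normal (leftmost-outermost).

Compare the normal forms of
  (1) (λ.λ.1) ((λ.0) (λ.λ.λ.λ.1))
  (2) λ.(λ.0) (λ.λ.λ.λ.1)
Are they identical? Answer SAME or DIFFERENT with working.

Term A:
  start: (λ.λ.1) ((λ.0) (λ.λ.λ.λ.1))
  [1] λ.(λ.0) (λ.λ.λ.λ.1)
  [2] λ.λ.λ.λ.λ.1

Term B:
  start: λ.(λ.0) (λ.λ.λ.λ.1)
  [1] λ.λ.λ.λ.λ.1

Answer: SAME — A ⇓ λ.λ.λ.λ.λ.1, B ⇓ λ.λ.λ.λ.λ.1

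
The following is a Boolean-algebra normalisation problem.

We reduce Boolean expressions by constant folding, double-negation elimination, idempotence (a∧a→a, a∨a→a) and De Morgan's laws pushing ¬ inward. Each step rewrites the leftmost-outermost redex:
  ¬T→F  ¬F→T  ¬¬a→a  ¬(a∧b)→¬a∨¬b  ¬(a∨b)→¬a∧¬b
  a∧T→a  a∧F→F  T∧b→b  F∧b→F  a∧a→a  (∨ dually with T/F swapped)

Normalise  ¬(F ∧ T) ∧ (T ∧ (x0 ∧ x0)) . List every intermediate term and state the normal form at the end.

Answer: normal form = x0  (in 6 steps)

Derivation:
  start: ¬(F ∧ T) ∧ (T ∧ (x0 ∧ x0))
  →1  (¬F ∨ ¬T) ∧ (T ∧ (x0 ∧ x0))
  →2  (T ∨ ¬T) ∧ (T ∧ (x0 ∧ x0))
  →3  T ∧ (T ∧ (x0 ∧ x0))
  →4  T ∧ (x0 ∧ x0)
  →5  x0 ∧ x0
  →6  x0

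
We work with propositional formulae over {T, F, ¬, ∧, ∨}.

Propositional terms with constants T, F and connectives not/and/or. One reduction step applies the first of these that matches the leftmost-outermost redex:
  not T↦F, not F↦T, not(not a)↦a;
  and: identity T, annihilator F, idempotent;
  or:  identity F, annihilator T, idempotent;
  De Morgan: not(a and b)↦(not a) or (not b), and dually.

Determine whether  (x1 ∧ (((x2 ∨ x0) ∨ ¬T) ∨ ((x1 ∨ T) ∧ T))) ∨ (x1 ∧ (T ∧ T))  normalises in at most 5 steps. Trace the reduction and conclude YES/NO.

Answer: NO — after 5 steps the term is (x1 ∧ T) ∨ (x1 ∧ (T ∧ T)), not yet normal

Reduction:
  start: (x1 ∧ (((x2 ∨ x0) ∨ ¬T) ∨ ((x1 ∨ T) ∧ T))) ∨ (x1 ∧ (T ∧ T))
  step 1: (x1 ∧ (((x2 ∨ x0) ∨ F) ∨ ((x1 ∨ T) ∧ T))) ∨ (x1 ∧ (T ∧ T))
  step 2: (x1 ∧ ((x2 ∨ x0) ∨ ((x1 ∨ T) ∧ T))) ∨ (x1 ∧ (T ∧ T))
  step 3: (x1 ∧ ((x2 ∨ x0) ∨ (x1 ∨ T))) ∨ (x1 ∧ (T ∧ T))
  step 4: (x1 ∧ ((x2 ∨ x0) ∨ T)) ∨ (x1 ∧ (T ∧ T))
  step 5: (x1 ∧ T) ∨ (x1 ∧ (T ∧ T))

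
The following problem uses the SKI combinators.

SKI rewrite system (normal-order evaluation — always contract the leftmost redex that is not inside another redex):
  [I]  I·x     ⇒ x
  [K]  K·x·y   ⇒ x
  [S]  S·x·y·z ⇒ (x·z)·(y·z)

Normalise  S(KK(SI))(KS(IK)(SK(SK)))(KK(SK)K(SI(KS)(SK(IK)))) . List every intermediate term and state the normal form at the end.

Answer: normal form = K  (in 5 steps)

Reduction:
  start: S(KK(SI))(KS(IK)(SK(SK)))(KK(SK)K(SI(KS)(SK(IK))))
  [1] KK(SI)(KK(SK)K(SI(KS)(SK(IK))))(KS(IK)(SK(SK))(KK(SK)K(SI(KS)(SK(IK)))))
  [2] K(KK(SK)K(SI(KS)(SK(IK))))(KS(IK)(SK(SK))(KK(SK)K(SI(KS)(SK(IK)))))
  [3] KK(SK)K(SI(KS)(SK(IK)))
  [4] KK(SI(KS)(SK(IK)))
  [5] K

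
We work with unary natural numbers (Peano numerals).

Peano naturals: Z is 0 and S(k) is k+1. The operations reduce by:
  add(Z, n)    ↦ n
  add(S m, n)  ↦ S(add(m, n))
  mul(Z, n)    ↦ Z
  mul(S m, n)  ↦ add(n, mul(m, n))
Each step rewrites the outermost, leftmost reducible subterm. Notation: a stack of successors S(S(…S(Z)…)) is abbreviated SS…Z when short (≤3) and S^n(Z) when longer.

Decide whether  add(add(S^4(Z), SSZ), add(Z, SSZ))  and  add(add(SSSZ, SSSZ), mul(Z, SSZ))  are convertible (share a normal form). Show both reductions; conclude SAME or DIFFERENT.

Answer: DIFFERENT — A ⇓ S^8(Z), B ⇓ S^6(Z)

Derivation:
Term A:
  start: add(add(S^4(Z), SSZ), add(Z, SSZ))
  [1] add(S(add(SSSZ, SSZ)), add(Z, SSZ))
  [2] S(add(add(SSSZ, SSZ), add(Z, SSZ)))
  [3] S(add(S(add(SSZ, SSZ)), add(Z, SSZ)))
  [4] S(S(add(add(SSZ, SSZ), add(Z, SSZ))))
  [5] S(S(add(S(add(SZ, SSZ)), add(Z, SSZ))))
  [6] S(S(S(add(add(SZ, SSZ), add(Z, SSZ)))))
  [7] S(S(S(add(S(add(Z, SSZ)), add(Z, SSZ)))))
  [8] S(S(S(S(add(add(Z, SSZ), add(Z, SSZ))))))
  [9] S(S(S(S(add(SSZ, add(Z, SSZ))))))
  [10] S(S(S(S(S(add(SZ, add(Z, SSZ)))))))
  [11] S(S(S(S(S(S(add(Z, add(Z, SSZ))))))))
  [12] S(S(S(S(S(S(add(Z, SSZ)))))))
  [13] S^8(Z)

Term B:
  start: add(add(SSSZ, SSSZ), mul(Z, SSZ))
  [1] add(S(add(SSZ, SSSZ)), mul(Z, SSZ))
  [2] S(add(add(SSZ, SSSZ), mul(Z, SSZ)))
  [3] S(add(S(add(SZ, SSSZ)), mul(Z, SSZ)))
  [4] S(S(add(add(SZ, SSSZ), mul(Z, SSZ))))
  [5] S(S(add(S(add(Z, SSSZ)), mul(Z, SSZ))))
  [6] S(S(S(add(add(Z, SSSZ), mul(Z, SSZ)))))
  [7] S(S(S(add(SSSZ, mul(Z, SSZ)))))
  [8] S(S(S(S(add(SSZ, mul(Z, SSZ))))))
  [9] S(S(S(S(S(add(SZ, mul(Z, SSZ)))))))
  [10] S(S(S(S(S(S(add(Z, mul(Z, SSZ))))))))
  [11] S(S(S(S(S(S(mul(Z, SSZ)))))))
  [12] S^6(Z)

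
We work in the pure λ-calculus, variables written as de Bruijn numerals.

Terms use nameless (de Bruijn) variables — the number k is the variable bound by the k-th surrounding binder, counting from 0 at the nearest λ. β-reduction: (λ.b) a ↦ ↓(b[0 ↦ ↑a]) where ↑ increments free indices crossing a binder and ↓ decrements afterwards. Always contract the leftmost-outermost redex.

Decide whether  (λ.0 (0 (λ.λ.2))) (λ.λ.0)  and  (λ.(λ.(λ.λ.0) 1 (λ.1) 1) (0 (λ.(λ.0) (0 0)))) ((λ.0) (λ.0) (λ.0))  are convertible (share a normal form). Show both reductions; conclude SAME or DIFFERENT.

Term A:
  start: (λ.0 (0 (λ.λ.2))) (λ.λ.0)
  step 1: (λ.λ.0) ((λ.λ.0) (λ.λ.λ.λ.0))
  step 2: λ.0

Term B:
  start: (λ.(λ.(λ.λ.0) 1 (λ.1) 1) (0 (λ.(λ.0) (0 0)))) ((λ.0) (λ.0) (λ.0))
  step 1: (λ.(λ.λ.0) ((λ.0) (λ.0) (λ.0)) (λ.1) ((λ.0) (λ.0) (λ.0))) ((λ.0) (λ.0) (λ.0) (λ.(λ.0) (0 0)))
  step 2: (λ.λ.0) ((λ.0) (λ.0) (λ.0)) (λ.(λ.0) (λ.0) (λ.0) (λ.(λ.0) (0 0))) ((λ.0) (λ.0) (λ.0))
  step 3: (λ.0) (λ.(λ.0) (λ.0) (λ.0) (λ.(λ.0) (0 0))) ((λ.0) (λ.0) (λ.0))
  step 4: (λ.(λ.0) (λ.0) (λ.0) (λ.(λ.0) (0 0))) ((λ.0) (λ.0) (λ.0))
  step 5: (λ.0) (λ.0) (λ.0) (λ.(λ.0) (0 0))
  step 6: (λ.0) (λ.0) (λ.(λ.0) (0 0))
  step 7: (λ.0) (λ.(λ.0) (0 0))
  step 8: λ.(λ.0) (0 0)
  step 9: λ.0 0

Answer: DIFFERENT — A ⇓ λ.0, B ⇓ λ.0 0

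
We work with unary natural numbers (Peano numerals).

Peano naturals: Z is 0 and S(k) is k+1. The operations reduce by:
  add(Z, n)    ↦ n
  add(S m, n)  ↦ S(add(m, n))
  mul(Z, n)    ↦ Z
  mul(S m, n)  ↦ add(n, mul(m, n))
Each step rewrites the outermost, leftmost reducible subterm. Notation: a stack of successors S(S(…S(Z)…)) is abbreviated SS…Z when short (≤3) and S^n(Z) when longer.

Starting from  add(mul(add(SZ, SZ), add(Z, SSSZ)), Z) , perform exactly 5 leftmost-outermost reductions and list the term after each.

Answer: after 5 steps: S(add(add(SSZ, mul(add(Z, SZ), add(Z, SSSZ))), Z))

Working:
  start: add(mul(add(SZ, SZ), add(Z, SSSZ)), Z)
  step 1: add(mul(S(add(Z, SZ)), add(Z, SSSZ)), Z)
  step 2: add(add(add(Z, SSSZ), mul(add(Z, SZ), add(Z, SSSZ))), Z)
  step 3: add(add(SSSZ, mul(add(Z, SZ), add(Z, SSSZ))), Z)
  step 4: add(S(add(SSZ, mul(add(Z, SZ), add(Z, SSSZ)))), Z)
  step 5: S(add(add(SSZ, mul(add(Z, SZ), add(Z, SSSZ))), Z))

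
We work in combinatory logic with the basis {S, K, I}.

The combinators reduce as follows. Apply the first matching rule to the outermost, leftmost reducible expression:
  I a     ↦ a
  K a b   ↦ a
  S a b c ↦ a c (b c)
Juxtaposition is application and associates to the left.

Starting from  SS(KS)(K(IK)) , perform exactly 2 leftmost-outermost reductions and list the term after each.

Answer: after 2 steps: S(KK)(KS(K(IK)))

Working:
  start: SS(KS)(K(IK))
  →1  S(K(IK))(KS(K(IK)))
  →2  S(KK)(KS(K(IK)))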